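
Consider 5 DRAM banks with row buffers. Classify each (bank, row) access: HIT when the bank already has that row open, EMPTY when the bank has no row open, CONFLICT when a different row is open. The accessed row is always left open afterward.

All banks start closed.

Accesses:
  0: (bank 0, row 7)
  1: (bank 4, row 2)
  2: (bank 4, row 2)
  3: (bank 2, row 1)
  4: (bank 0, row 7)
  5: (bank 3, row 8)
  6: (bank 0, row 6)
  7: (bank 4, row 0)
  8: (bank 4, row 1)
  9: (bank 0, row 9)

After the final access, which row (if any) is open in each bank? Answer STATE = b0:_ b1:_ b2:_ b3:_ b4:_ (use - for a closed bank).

STATE = b0:9 b1:- b2:1 b3:8 b4:1

0: bank 0 row 7 — prev None → EMPTY
1: bank 4 row 2 — prev None → EMPTY
2: bank 4 row 2 — prev 2 → HIT
3: bank 2 row 1 — prev None → EMPTY
4: bank 0 row 7 — prev 7 → HIT
5: bank 3 row 8 — prev None → EMPTY
6: bank 0 row 6 — prev 7 → CONFLICT
7: bank 4 row 0 — prev 2 → CONFLICT
8: bank 4 row 1 — prev 0 → CONFLICT
9: bank 0 row 9 — prev 6 → CONFLICT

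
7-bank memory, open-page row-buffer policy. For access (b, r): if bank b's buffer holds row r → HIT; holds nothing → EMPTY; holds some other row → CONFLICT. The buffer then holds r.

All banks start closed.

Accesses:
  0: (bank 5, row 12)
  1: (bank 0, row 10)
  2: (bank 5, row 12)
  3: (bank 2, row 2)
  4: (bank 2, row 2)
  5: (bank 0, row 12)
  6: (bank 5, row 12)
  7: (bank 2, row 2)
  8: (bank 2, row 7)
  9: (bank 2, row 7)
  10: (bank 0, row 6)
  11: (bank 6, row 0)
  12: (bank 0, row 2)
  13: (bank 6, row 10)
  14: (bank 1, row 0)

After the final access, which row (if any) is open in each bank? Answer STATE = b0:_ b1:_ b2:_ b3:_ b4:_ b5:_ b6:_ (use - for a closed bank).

0: bank 5 row 12 — prev None → EMPTY
1: bank 0 row 10 — prev None → EMPTY
2: bank 5 row 12 — prev 12 → HIT
3: bank 2 row 2 — prev None → EMPTY
4: bank 2 row 2 — prev 2 → HIT
5: bank 0 row 12 — prev 10 → CONFLICT
6: bank 5 row 12 — prev 12 → HIT
7: bank 2 row 2 — prev 2 → HIT
8: bank 2 row 7 — prev 2 → CONFLICT
9: bank 2 row 7 — prev 7 → HIT
10: bank 0 row 6 — prev 12 → CONFLICT
11: bank 6 row 0 — prev None → EMPTY
12: bank 0 row 2 — prev 6 → CONFLICT
13: bank 6 row 10 — prev 0 → CONFLICT
14: bank 1 row 0 — prev None → EMPTY

STATE = b0:2 b1:0 b2:7 b3:- b4:- b5:12 b6:10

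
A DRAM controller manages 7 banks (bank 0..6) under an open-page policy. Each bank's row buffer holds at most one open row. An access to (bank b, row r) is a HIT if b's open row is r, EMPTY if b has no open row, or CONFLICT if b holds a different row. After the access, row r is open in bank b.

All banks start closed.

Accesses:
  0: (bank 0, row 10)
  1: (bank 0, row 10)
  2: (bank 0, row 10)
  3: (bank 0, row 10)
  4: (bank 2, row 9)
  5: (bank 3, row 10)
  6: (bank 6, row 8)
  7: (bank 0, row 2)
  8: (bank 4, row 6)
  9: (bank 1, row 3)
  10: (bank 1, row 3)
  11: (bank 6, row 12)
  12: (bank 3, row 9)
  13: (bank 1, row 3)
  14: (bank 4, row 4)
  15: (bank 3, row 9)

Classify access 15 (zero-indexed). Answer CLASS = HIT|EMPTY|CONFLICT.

  [0] b0 r10: no row ⇒ E
  [1] b0 r10: had r10 ⇒ H
  [2] b0 r10: had r10 ⇒ H
  [3] b0 r10: had r10 ⇒ H
  [4] b2 r9: no row ⇒ E
  [5] b3 r10: no row ⇒ E
  [6] b6 r8: no row ⇒ E
  [7] b0 r2: had r10 ⇒ C
  [8] b4 r6: no row ⇒ E
  [9] b1 r3: no row ⇒ E
  [10] b1 r3: had r3 ⇒ H
  [11] b6 r12: had r8 ⇒ C
  [12] b3 r9: had r10 ⇒ C
  [13] b1 r3: had r3 ⇒ H
  [14] b4 r4: had r6 ⇒ C
  [15] b3 r9: had r9 ⇒ H

CLASS = HIT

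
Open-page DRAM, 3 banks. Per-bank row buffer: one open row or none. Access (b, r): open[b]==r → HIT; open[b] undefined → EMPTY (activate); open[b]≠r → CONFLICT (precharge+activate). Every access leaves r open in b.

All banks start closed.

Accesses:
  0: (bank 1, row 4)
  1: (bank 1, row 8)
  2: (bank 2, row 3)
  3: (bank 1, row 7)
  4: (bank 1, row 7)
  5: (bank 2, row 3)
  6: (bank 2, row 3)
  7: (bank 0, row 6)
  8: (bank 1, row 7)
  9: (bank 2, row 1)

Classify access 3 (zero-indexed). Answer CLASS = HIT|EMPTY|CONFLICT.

CLASS = CONFLICT

0: bank 1 row 4 — prev None → EMPTY
1: bank 1 row 8 — prev 4 → CONFLICT
2: bank 2 row 3 — prev None → EMPTY
3: bank 1 row 7 — prev 8 → CONFLICT
4: bank 1 row 7 — prev 7 → HIT
5: bank 2 row 3 — prev 3 → HIT
6: bank 2 row 3 — prev 3 → HIT
7: bank 0 row 6 — prev None → EMPTY
8: bank 1 row 7 — prev 7 → HIT
9: bank 2 row 1 — prev 3 → CONFLICT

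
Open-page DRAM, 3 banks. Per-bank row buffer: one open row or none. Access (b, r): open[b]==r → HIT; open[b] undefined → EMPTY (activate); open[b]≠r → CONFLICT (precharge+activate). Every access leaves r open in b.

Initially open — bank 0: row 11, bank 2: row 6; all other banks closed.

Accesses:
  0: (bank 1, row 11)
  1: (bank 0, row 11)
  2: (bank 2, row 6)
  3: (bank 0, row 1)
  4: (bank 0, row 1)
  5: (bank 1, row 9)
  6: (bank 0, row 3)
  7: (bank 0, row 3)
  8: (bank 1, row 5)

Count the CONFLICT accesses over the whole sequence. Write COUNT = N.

COUNT = 4

step 0: bank1 None->11 [EMPTY]
step 1: bank0 11->11 [HIT]
step 2: bank2 6->6 [HIT]
step 3: bank0 11->1 [CONFLICT]
step 4: bank0 1->1 [HIT]
step 5: bank1 11->9 [CONFLICT]
step 6: bank0 1->3 [CONFLICT]
step 7: bank0 3->3 [HIT]
step 8: bank1 9->5 [CONFLICT]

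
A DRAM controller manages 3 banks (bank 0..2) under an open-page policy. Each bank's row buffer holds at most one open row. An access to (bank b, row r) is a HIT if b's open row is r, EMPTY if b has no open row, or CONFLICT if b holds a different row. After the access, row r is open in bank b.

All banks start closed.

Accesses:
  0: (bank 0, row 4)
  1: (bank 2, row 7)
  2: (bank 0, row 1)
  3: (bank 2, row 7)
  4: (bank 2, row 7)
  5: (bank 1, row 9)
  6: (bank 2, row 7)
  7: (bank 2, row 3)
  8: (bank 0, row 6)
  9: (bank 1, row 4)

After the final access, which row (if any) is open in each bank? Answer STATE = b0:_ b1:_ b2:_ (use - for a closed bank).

0: bank 0 row 4 — prev None → EMPTY
1: bank 2 row 7 — prev None → EMPTY
2: bank 0 row 1 — prev 4 → CONFLICT
3: bank 2 row 7 — prev 7 → HIT
4: bank 2 row 7 — prev 7 → HIT
5: bank 1 row 9 — prev None → EMPTY
6: bank 2 row 7 — prev 7 → HIT
7: bank 2 row 3 — prev 7 → CONFLICT
8: bank 0 row 6 — prev 1 → CONFLICT
9: bank 1 row 4 — prev 9 → CONFLICT

STATE = b0:6 b1:4 b2:3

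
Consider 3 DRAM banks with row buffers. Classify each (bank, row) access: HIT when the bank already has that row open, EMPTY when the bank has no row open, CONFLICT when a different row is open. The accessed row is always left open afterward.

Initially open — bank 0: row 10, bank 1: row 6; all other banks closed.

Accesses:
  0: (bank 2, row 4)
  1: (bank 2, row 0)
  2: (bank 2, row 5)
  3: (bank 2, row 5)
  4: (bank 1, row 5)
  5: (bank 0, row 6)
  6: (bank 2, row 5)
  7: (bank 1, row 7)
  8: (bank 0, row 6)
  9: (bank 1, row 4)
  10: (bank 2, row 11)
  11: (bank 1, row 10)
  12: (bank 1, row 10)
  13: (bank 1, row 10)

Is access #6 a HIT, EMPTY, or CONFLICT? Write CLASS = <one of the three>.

step 0: bank2 None->4 [EMPTY]
step 1: bank2 4->0 [CONFLICT]
step 2: bank2 0->5 [CONFLICT]
step 3: bank2 5->5 [HIT]
step 4: bank1 6->5 [CONFLICT]
step 5: bank0 10->6 [CONFLICT]
step 6: bank2 5->5 [HIT]
step 7: bank1 5->7 [CONFLICT]
step 8: bank0 6->6 [HIT]
step 9: bank1 7->4 [CONFLICT]
step 10: bank2 5->11 [CONFLICT]
step 11: bank1 4->10 [CONFLICT]
step 12: bank1 10->10 [HIT]
step 13: bank1 10->10 [HIT]

CLASS = HIT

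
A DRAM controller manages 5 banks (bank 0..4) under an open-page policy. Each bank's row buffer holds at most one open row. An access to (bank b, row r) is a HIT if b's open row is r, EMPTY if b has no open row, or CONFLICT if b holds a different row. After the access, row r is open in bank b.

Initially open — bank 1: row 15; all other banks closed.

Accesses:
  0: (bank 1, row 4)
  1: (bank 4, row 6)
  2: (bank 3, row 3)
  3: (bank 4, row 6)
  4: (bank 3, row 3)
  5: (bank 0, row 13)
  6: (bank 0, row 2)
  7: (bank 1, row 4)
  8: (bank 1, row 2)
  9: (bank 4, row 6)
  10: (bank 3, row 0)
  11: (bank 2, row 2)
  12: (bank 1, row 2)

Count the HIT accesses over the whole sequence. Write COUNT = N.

0: bank 1 row 4 — prev 15 → CONFLICT
1: bank 4 row 6 — prev None → EMPTY
2: bank 3 row 3 — prev None → EMPTY
3: bank 4 row 6 — prev 6 → HIT
4: bank 3 row 3 — prev 3 → HIT
5: bank 0 row 13 — prev None → EMPTY
6: bank 0 row 2 — prev 13 → CONFLICT
7: bank 1 row 4 — prev 4 → HIT
8: bank 1 row 2 — prev 4 → CONFLICT
9: bank 4 row 6 — prev 6 → HIT
10: bank 3 row 0 — prev 3 → CONFLICT
11: bank 2 row 2 — prev None → EMPTY
12: bank 1 row 2 — prev 2 → HIT

COUNT = 5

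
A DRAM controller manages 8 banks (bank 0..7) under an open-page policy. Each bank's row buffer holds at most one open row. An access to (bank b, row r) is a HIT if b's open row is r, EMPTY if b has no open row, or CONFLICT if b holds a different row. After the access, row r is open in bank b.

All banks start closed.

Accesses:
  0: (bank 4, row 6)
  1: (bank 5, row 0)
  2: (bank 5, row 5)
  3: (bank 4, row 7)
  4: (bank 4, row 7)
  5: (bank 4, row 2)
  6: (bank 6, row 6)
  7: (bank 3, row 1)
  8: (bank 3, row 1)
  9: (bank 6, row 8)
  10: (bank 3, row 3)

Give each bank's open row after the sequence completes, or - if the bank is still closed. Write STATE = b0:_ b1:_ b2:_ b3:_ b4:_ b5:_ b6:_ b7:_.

#0 (4,6) E
#1 (5,0) E
#2 (5,5) C  (was 0)
#3 (4,7) C  (was 6)
#4 (4,7) H  (was 7)
#5 (4,2) C  (was 7)
#6 (6,6) E
#7 (3,1) E
#8 (3,1) H  (was 1)
#9 (6,8) C  (was 6)
#10 (3,3) C  (was 1)

STATE = b0:- b1:- b2:- b3:3 b4:2 b5:5 b6:8 b7:-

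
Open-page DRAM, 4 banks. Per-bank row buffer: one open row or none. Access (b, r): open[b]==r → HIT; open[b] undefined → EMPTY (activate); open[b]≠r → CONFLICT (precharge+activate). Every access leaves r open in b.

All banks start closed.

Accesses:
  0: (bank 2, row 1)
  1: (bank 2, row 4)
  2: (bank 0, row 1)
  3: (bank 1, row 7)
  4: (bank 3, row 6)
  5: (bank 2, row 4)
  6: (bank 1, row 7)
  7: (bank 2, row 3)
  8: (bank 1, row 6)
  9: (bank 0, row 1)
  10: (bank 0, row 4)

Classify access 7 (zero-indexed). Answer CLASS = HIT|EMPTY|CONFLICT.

  [0] b2 r1: no row ⇒ E
  [1] b2 r4: had r1 ⇒ C
  [2] b0 r1: no row ⇒ E
  [3] b1 r7: no row ⇒ E
  [4] b3 r6: no row ⇒ E
  [5] b2 r4: had r4 ⇒ H
  [6] b1 r7: had r7 ⇒ H
  [7] b2 r3: had r4 ⇒ C
  [8] b1 r6: had r7 ⇒ C
  [9] b0 r1: had r1 ⇒ H
  [10] b0 r4: had r1 ⇒ C

CLASS = CONFLICT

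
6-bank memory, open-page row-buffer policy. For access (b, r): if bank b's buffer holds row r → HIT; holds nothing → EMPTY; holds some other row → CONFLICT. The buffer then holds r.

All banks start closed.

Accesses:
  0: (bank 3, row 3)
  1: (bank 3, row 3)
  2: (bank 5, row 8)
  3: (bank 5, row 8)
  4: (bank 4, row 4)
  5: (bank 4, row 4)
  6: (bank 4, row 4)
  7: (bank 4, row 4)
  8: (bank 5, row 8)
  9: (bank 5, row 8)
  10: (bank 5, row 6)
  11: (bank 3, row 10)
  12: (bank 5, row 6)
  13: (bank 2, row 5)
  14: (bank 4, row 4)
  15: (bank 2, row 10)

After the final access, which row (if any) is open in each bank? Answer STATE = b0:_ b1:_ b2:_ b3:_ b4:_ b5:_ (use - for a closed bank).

  [0] b3 r3: no row ⇒ E
  [1] b3 r3: had r3 ⇒ H
  [2] b5 r8: no row ⇒ E
  [3] b5 r8: had r8 ⇒ H
  [4] b4 r4: no row ⇒ E
  [5] b4 r4: had r4 ⇒ H
  [6] b4 r4: had r4 ⇒ H
  [7] b4 r4: had r4 ⇒ H
  [8] b5 r8: had r8 ⇒ H
  [9] b5 r8: had r8 ⇒ H
  [10] b5 r6: had r8 ⇒ C
  [11] b3 r10: had r3 ⇒ C
  [12] b5 r6: had r6 ⇒ H
  [13] b2 r5: no row ⇒ E
  [14] b4 r4: had r4 ⇒ H
  [15] b2 r10: had r5 ⇒ C

STATE = b0:- b1:- b2:10 b3:10 b4:4 b5:6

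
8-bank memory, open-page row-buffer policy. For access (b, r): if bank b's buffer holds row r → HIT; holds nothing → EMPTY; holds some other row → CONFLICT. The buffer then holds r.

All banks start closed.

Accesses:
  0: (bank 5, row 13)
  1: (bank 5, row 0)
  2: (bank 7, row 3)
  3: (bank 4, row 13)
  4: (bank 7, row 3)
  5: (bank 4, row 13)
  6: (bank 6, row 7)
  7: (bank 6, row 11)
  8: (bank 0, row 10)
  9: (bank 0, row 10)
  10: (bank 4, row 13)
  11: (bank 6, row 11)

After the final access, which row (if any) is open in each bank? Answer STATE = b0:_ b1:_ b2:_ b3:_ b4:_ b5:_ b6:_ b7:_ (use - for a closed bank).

  [0] b5 r13: no row ⇒ E
  [1] b5 r0: had r13 ⇒ C
  [2] b7 r3: no row ⇒ E
  [3] b4 r13: no row ⇒ E
  [4] b7 r3: had r3 ⇒ H
  [5] b4 r13: had r13 ⇒ H
  [6] b6 r7: no row ⇒ E
  [7] b6 r11: had r7 ⇒ C
  [8] b0 r10: no row ⇒ E
  [9] b0 r10: had r10 ⇒ H
  [10] b4 r13: had r13 ⇒ H
  [11] b6 r11: had r11 ⇒ H

STATE = b0:10 b1:- b2:- b3:- b4:13 b5:0 b6:11 b7:3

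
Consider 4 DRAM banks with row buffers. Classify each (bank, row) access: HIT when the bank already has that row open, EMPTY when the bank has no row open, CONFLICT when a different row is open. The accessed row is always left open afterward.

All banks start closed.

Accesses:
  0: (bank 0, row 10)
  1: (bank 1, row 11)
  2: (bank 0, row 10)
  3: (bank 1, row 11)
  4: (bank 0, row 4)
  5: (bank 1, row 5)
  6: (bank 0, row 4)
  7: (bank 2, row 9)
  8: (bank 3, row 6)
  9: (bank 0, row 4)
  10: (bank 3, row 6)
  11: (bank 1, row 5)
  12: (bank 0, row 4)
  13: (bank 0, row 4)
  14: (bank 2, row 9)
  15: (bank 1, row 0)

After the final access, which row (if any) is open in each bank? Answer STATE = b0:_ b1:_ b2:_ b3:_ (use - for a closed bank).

STATE = b0:4 b1:0 b2:9 b3:6

0: bank 0 row 10 — prev None → EMPTY
1: bank 1 row 11 — prev None → EMPTY
2: bank 0 row 10 — prev 10 → HIT
3: bank 1 row 11 — prev 11 → HIT
4: bank 0 row 4 — prev 10 → CONFLICT
5: bank 1 row 5 — prev 11 → CONFLICT
6: bank 0 row 4 — prev 4 → HIT
7: bank 2 row 9 — prev None → EMPTY
8: bank 3 row 6 — prev None → EMPTY
9: bank 0 row 4 — prev 4 → HIT
10: bank 3 row 6 — prev 6 → HIT
11: bank 1 row 5 — prev 5 → HIT
12: bank 0 row 4 — prev 4 → HIT
13: bank 0 row 4 — prev 4 → HIT
14: bank 2 row 9 — prev 9 → HIT
15: bank 1 row 0 — prev 5 → CONFLICT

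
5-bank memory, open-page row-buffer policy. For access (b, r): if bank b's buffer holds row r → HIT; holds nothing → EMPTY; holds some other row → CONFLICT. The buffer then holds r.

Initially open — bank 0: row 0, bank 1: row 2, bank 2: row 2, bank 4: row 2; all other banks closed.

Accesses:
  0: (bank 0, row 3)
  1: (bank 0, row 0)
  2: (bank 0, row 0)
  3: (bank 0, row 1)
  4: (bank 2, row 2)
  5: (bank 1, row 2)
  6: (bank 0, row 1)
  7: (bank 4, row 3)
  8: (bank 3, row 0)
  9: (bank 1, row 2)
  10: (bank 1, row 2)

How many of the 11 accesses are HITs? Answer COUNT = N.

COUNT = 6

  [0] b0 r3: had r0 ⇒ C
  [1] b0 r0: had r3 ⇒ C
  [2] b0 r0: had r0 ⇒ H
  [3] b0 r1: had r0 ⇒ C
  [4] b2 r2: had r2 ⇒ H
  [5] b1 r2: had r2 ⇒ H
  [6] b0 r1: had r1 ⇒ H
  [7] b4 r3: had r2 ⇒ C
  [8] b3 r0: no row ⇒ E
  [9] b1 r2: had r2 ⇒ H
  [10] b1 r2: had r2 ⇒ H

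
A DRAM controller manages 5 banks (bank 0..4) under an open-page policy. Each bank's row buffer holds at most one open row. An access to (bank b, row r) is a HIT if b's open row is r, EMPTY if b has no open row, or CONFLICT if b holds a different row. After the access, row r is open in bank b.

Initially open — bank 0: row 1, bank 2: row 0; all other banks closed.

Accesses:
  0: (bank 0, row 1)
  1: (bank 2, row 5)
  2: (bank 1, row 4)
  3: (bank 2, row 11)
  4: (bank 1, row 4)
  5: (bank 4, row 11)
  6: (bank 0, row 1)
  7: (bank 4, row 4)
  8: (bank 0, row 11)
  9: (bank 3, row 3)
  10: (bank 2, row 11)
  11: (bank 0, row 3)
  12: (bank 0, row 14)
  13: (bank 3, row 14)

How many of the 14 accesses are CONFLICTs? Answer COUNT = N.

COUNT = 7

#0 (0,1) H  (was 1)
#1 (2,5) C  (was 0)
#2 (1,4) E
#3 (2,11) C  (was 5)
#4 (1,4) H  (was 4)
#5 (4,11) E
#6 (0,1) H  (was 1)
#7 (4,4) C  (was 11)
#8 (0,11) C  (was 1)
#9 (3,3) E
#10 (2,11) H  (was 11)
#11 (0,3) C  (was 11)
#12 (0,14) C  (was 3)
#13 (3,14) C  (was 3)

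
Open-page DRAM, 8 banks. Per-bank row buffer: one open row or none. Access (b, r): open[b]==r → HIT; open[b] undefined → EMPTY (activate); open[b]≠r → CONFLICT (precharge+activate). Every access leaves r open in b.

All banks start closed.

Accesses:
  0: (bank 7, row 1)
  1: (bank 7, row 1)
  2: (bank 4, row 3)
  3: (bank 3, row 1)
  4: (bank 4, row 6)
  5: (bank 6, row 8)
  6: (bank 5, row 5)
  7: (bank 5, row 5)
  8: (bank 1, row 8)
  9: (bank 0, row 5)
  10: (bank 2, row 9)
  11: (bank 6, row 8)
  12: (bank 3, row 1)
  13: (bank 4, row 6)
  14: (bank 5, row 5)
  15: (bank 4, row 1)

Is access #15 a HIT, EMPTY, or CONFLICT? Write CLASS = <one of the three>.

  [0] b7 r1: no row ⇒ E
  [1] b7 r1: had r1 ⇒ H
  [2] b4 r3: no row ⇒ E
  [3] b3 r1: no row ⇒ E
  [4] b4 r6: had r3 ⇒ C
  [5] b6 r8: no row ⇒ E
  [6] b5 r5: no row ⇒ E
  [7] b5 r5: had r5 ⇒ H
  [8] b1 r8: no row ⇒ E
  [9] b0 r5: no row ⇒ E
  [10] b2 r9: no row ⇒ E
  [11] b6 r8: had r8 ⇒ H
  [12] b3 r1: had r1 ⇒ H
  [13] b4 r6: had r6 ⇒ H
  [14] b5 r5: had r5 ⇒ H
  [15] b4 r1: had r6 ⇒ C

CLASS = CONFLICT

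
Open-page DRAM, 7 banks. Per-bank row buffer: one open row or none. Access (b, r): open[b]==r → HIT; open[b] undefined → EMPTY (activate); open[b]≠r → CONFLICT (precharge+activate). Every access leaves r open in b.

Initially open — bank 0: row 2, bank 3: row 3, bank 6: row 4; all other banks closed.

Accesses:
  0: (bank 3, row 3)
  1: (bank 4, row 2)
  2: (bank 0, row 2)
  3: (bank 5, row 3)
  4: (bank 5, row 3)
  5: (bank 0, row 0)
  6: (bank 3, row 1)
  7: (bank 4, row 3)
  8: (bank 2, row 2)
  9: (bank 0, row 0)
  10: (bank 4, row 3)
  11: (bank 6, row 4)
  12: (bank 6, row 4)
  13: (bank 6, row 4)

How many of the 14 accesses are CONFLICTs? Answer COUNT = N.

#0 (3,3) H  (was 3)
#1 (4,2) E
#2 (0,2) H  (was 2)
#3 (5,3) E
#4 (5,3) H  (was 3)
#5 (0,0) C  (was 2)
#6 (3,1) C  (was 3)
#7 (4,3) C  (was 2)
#8 (2,2) E
#9 (0,0) H  (was 0)
#10 (4,3) H  (was 3)
#11 (6,4) H  (was 4)
#12 (6,4) H  (was 4)
#13 (6,4) H  (was 4)

COUNT = 3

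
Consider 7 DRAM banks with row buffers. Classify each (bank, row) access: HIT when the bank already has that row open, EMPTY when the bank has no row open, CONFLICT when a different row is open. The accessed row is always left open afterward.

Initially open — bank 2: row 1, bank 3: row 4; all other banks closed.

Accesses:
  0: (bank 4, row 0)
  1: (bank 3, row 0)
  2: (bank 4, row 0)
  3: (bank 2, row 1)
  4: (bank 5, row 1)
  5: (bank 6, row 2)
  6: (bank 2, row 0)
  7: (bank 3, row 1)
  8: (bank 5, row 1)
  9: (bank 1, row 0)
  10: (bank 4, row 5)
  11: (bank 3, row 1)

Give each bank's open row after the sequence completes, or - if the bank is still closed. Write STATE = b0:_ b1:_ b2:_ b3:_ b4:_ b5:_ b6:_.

step 0: bank4 None->0 [EMPTY]
step 1: bank3 4->0 [CONFLICT]
step 2: bank4 0->0 [HIT]
step 3: bank2 1->1 [HIT]
step 4: bank5 None->1 [EMPTY]
step 5: bank6 None->2 [EMPTY]
step 6: bank2 1->0 [CONFLICT]
step 7: bank3 0->1 [CONFLICT]
step 8: bank5 1->1 [HIT]
step 9: bank1 None->0 [EMPTY]
step 10: bank4 0->5 [CONFLICT]
step 11: bank3 1->1 [HIT]

STATE = b0:- b1:0 b2:0 b3:1 b4:5 b5:1 b6:2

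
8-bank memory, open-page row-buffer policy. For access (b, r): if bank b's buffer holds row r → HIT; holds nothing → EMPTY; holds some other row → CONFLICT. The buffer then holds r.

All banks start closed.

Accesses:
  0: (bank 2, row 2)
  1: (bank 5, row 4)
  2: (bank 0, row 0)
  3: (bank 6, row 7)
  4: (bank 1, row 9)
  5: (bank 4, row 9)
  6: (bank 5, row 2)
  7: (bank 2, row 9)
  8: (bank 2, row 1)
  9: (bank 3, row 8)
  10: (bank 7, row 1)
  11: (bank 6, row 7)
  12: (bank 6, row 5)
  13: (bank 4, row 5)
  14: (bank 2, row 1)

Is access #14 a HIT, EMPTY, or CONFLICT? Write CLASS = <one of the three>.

0: bank 2 row 2 — prev None → EMPTY
1: bank 5 row 4 — prev None → EMPTY
2: bank 0 row 0 — prev None → EMPTY
3: bank 6 row 7 — prev None → EMPTY
4: bank 1 row 9 — prev None → EMPTY
5: bank 4 row 9 — prev None → EMPTY
6: bank 5 row 2 — prev 4 → CONFLICT
7: bank 2 row 9 — prev 2 → CONFLICT
8: bank 2 row 1 — prev 9 → CONFLICT
9: bank 3 row 8 — prev None → EMPTY
10: bank 7 row 1 — prev None → EMPTY
11: bank 6 row 7 — prev 7 → HIT
12: bank 6 row 5 — prev 7 → CONFLICT
13: bank 4 row 5 — prev 9 → CONFLICT
14: bank 2 row 1 — prev 1 → HIT

CLASS = HIT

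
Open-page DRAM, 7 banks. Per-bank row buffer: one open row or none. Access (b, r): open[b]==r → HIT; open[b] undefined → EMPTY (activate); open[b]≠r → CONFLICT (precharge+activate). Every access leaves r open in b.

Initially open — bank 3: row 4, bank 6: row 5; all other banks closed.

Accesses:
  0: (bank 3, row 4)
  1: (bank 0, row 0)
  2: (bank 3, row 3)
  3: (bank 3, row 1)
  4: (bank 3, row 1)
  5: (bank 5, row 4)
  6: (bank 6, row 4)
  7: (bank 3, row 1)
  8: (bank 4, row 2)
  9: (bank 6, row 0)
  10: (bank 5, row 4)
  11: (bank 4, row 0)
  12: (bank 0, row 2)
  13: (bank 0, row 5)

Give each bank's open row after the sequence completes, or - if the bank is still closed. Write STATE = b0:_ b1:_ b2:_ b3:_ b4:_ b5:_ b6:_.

0: bank 3 row 4 — prev 4 → HIT
1: bank 0 row 0 — prev None → EMPTY
2: bank 3 row 3 — prev 4 → CONFLICT
3: bank 3 row 1 — prev 3 → CONFLICT
4: bank 3 row 1 — prev 1 → HIT
5: bank 5 row 4 — prev None → EMPTY
6: bank 6 row 4 — prev 5 → CONFLICT
7: bank 3 row 1 — prev 1 → HIT
8: bank 4 row 2 — prev None → EMPTY
9: bank 6 row 0 — prev 4 → CONFLICT
10: bank 5 row 4 — prev 4 → HIT
11: bank 4 row 0 — prev 2 → CONFLICT
12: bank 0 row 2 — prev 0 → CONFLICT
13: bank 0 row 5 — prev 2 → CONFLICT

STATE = b0:5 b1:- b2:- b3:1 b4:0 b5:4 b6:0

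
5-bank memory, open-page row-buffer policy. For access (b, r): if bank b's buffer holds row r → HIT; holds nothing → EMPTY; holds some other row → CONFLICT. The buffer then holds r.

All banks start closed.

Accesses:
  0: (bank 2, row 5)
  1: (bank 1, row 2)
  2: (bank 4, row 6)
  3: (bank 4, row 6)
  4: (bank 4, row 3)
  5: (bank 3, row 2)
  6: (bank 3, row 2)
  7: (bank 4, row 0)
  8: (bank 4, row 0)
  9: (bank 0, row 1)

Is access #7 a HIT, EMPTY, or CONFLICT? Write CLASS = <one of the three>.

CLASS = CONFLICT

#0 (2,5) E
#1 (1,2) E
#2 (4,6) E
#3 (4,6) H  (was 6)
#4 (4,3) C  (was 6)
#5 (3,2) E
#6 (3,2) H  (was 2)
#7 (4,0) C  (was 3)
#8 (4,0) H  (was 0)
#9 (0,1) E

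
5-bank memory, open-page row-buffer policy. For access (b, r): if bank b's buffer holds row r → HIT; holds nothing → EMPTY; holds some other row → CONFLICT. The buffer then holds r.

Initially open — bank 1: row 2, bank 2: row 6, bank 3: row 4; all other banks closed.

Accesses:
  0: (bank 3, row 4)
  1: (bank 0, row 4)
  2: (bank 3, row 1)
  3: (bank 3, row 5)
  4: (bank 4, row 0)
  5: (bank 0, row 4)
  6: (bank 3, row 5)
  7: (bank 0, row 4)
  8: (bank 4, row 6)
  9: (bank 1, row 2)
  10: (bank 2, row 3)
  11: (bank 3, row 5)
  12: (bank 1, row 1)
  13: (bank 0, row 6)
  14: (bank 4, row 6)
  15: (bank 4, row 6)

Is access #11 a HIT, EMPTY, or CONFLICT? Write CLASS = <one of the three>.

#0 (3,4) H  (was 4)
#1 (0,4) E
#2 (3,1) C  (was 4)
#3 (3,5) C  (was 1)
#4 (4,0) E
#5 (0,4) H  (was 4)
#6 (3,5) H  (was 5)
#7 (0,4) H  (was 4)
#8 (4,6) C  (was 0)
#9 (1,2) H  (was 2)
#10 (2,3) C  (was 6)
#11 (3,5) H  (was 5)
#12 (1,1) C  (was 2)
#13 (0,6) C  (was 4)
#14 (4,6) H  (was 6)
#15 (4,6) H  (was 6)

CLASS = HIT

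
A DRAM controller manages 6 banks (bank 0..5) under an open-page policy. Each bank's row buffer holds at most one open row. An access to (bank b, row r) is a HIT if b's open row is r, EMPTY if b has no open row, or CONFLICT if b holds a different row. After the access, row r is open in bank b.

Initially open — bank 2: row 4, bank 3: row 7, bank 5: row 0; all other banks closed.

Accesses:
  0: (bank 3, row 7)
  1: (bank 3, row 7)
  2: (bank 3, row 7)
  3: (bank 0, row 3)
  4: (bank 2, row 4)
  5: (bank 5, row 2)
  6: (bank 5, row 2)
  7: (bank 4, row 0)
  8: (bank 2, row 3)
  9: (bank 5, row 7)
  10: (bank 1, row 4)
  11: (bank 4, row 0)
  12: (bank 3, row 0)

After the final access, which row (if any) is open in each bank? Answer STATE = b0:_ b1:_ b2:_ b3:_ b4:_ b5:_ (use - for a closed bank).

step 0: bank3 7->7 [HIT]
step 1: bank3 7->7 [HIT]
step 2: bank3 7->7 [HIT]
step 3: bank0 None->3 [EMPTY]
step 4: bank2 4->4 [HIT]
step 5: bank5 0->2 [CONFLICT]
step 6: bank5 2->2 [HIT]
step 7: bank4 None->0 [EMPTY]
step 8: bank2 4->3 [CONFLICT]
step 9: bank5 2->7 [CONFLICT]
step 10: bank1 None->4 [EMPTY]
step 11: bank4 0->0 [HIT]
step 12: bank3 7->0 [CONFLICT]

STATE = b0:3 b1:4 b2:3 b3:0 b4:0 b5:7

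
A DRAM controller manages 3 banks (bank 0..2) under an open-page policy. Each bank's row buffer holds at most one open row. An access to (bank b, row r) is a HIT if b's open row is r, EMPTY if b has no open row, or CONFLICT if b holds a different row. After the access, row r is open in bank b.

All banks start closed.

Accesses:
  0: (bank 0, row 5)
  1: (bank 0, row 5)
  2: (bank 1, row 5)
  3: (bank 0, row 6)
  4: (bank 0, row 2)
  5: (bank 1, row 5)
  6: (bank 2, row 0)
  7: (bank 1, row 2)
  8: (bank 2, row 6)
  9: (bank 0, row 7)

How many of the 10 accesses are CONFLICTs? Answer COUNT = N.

0: bank 0 row 5 — prev None → EMPTY
1: bank 0 row 5 — prev 5 → HIT
2: bank 1 row 5 — prev None → EMPTY
3: bank 0 row 6 — prev 5 → CONFLICT
4: bank 0 row 2 — prev 6 → CONFLICT
5: bank 1 row 5 — prev 5 → HIT
6: bank 2 row 0 — prev None → EMPTY
7: bank 1 row 2 — prev 5 → CONFLICT
8: bank 2 row 6 — prev 0 → CONFLICT
9: bank 0 row 7 — prev 2 → CONFLICT

COUNT = 5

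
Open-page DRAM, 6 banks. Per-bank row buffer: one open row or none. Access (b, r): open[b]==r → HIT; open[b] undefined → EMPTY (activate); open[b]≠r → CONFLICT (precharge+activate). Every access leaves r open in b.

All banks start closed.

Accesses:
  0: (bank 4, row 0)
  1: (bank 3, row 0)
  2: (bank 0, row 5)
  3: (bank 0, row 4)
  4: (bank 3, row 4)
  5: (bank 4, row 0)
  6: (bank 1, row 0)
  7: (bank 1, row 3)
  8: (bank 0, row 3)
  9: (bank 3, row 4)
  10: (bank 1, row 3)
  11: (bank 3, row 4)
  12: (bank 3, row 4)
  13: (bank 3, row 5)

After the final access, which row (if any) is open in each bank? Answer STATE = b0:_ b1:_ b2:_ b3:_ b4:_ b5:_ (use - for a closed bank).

STATE = b0:3 b1:3 b2:- b3:5 b4:0 b5:-

  [0] b4 r0: no row ⇒ E
  [1] b3 r0: no row ⇒ E
  [2] b0 r5: no row ⇒ E
  [3] b0 r4: had r5 ⇒ C
  [4] b3 r4: had r0 ⇒ C
  [5] b4 r0: had r0 ⇒ H
  [6] b1 r0: no row ⇒ E
  [7] b1 r3: had r0 ⇒ C
  [8] b0 r3: had r4 ⇒ C
  [9] b3 r4: had r4 ⇒ H
  [10] b1 r3: had r3 ⇒ H
  [11] b3 r4: had r4 ⇒ H
  [12] b3 r4: had r4 ⇒ H
  [13] b3 r5: had r4 ⇒ C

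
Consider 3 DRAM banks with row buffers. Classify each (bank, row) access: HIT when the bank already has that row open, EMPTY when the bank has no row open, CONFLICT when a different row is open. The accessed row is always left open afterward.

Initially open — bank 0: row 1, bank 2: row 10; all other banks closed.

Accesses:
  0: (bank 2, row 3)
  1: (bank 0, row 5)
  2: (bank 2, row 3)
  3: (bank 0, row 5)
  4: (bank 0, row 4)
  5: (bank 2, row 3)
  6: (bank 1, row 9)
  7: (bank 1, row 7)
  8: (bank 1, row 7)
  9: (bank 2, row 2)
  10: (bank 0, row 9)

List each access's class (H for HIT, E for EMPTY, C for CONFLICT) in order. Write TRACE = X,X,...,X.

step 0: bank2 10->3 [CONFLICT]
step 1: bank0 1->5 [CONFLICT]
step 2: bank2 3->3 [HIT]
step 3: bank0 5->5 [HIT]
step 4: bank0 5->4 [CONFLICT]
step 5: bank2 3->3 [HIT]
step 6: bank1 None->9 [EMPTY]
step 7: bank1 9->7 [CONFLICT]
step 8: bank1 7->7 [HIT]
step 9: bank2 3->2 [CONFLICT]
step 10: bank0 4->9 [CONFLICT]

TRACE = C,C,H,H,C,H,E,C,H,C,C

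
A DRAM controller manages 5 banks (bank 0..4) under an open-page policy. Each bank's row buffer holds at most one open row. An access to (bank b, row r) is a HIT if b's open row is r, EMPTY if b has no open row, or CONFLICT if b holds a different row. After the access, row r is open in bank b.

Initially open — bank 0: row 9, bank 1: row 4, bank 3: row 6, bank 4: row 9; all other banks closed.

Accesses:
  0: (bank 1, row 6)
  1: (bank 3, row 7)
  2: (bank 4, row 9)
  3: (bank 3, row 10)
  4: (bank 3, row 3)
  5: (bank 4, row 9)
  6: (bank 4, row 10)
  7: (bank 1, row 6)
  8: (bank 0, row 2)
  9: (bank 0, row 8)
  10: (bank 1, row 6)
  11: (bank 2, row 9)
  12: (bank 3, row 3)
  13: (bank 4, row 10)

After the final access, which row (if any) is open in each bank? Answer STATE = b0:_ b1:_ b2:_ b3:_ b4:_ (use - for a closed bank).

step 0: bank1 4->6 [CONFLICT]
step 1: bank3 6->7 [CONFLICT]
step 2: bank4 9->9 [HIT]
step 3: bank3 7->10 [CONFLICT]
step 4: bank3 10->3 [CONFLICT]
step 5: bank4 9->9 [HIT]
step 6: bank4 9->10 [CONFLICT]
step 7: bank1 6->6 [HIT]
step 8: bank0 9->2 [CONFLICT]
step 9: bank0 2->8 [CONFLICT]
step 10: bank1 6->6 [HIT]
step 11: bank2 None->9 [EMPTY]
step 12: bank3 3->3 [HIT]
step 13: bank4 10->10 [HIT]

STATE = b0:8 b1:6 b2:9 b3:3 b4:10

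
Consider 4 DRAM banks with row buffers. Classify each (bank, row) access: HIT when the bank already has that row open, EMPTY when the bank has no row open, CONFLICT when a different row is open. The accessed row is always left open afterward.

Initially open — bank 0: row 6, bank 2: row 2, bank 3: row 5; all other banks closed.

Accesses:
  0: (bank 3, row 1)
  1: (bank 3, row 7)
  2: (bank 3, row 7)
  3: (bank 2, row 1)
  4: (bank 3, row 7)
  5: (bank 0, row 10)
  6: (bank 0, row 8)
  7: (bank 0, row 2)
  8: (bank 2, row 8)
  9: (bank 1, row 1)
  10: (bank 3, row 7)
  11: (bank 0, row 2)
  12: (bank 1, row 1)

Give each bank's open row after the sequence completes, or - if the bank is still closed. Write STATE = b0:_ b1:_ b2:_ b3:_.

0: bank 3 row 1 — prev 5 → CONFLICT
1: bank 3 row 7 — prev 1 → CONFLICT
2: bank 3 row 7 — prev 7 → HIT
3: bank 2 row 1 — prev 2 → CONFLICT
4: bank 3 row 7 — prev 7 → HIT
5: bank 0 row 10 — prev 6 → CONFLICT
6: bank 0 row 8 — prev 10 → CONFLICT
7: bank 0 row 2 — prev 8 → CONFLICT
8: bank 2 row 8 — prev 1 → CONFLICT
9: bank 1 row 1 — prev None → EMPTY
10: bank 3 row 7 — prev 7 → HIT
11: bank 0 row 2 — prev 2 → HIT
12: bank 1 row 1 — prev 1 → HIT

STATE = b0:2 b1:1 b2:8 b3:7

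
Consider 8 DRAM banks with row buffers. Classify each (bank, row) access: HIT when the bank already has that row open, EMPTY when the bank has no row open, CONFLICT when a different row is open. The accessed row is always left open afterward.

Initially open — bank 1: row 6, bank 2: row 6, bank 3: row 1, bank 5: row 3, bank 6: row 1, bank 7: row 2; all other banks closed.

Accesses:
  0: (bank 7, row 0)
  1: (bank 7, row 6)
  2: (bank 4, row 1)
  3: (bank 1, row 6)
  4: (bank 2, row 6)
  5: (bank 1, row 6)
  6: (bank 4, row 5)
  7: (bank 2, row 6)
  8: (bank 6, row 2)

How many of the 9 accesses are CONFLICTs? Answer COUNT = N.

COUNT = 4

step 0: bank7 2->0 [CONFLICT]
step 1: bank7 0->6 [CONFLICT]
step 2: bank4 None->1 [EMPTY]
step 3: bank1 6->6 [HIT]
step 4: bank2 6->6 [HIT]
step 5: bank1 6->6 [HIT]
step 6: bank4 1->5 [CONFLICT]
step 7: bank2 6->6 [HIT]
step 8: bank6 1->2 [CONFLICT]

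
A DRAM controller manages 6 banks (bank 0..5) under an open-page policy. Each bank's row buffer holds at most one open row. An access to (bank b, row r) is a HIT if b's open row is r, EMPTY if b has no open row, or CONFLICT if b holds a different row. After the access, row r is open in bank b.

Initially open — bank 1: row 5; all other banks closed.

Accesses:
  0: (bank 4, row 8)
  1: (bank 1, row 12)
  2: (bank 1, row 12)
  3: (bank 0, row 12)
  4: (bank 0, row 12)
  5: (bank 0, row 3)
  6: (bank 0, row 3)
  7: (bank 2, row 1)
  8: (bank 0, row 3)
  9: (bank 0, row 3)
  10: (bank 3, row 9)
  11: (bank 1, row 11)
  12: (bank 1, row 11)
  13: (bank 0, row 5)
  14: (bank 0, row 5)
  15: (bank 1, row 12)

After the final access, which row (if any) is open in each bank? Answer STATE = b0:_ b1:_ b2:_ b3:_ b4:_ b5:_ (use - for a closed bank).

step 0: bank4 None->8 [EMPTY]
step 1: bank1 5->12 [CONFLICT]
step 2: bank1 12->12 [HIT]
step 3: bank0 None->12 [EMPTY]
step 4: bank0 12->12 [HIT]
step 5: bank0 12->3 [CONFLICT]
step 6: bank0 3->3 [HIT]
step 7: bank2 None->1 [EMPTY]
step 8: bank0 3->3 [HIT]
step 9: bank0 3->3 [HIT]
step 10: bank3 None->9 [EMPTY]
step 11: bank1 12->11 [CONFLICT]
step 12: bank1 11->11 [HIT]
step 13: bank0 3->5 [CONFLICT]
step 14: bank0 5->5 [HIT]
step 15: bank1 11->12 [CONFLICT]

STATE = b0:5 b1:12 b2:1 b3:9 b4:8 b5:-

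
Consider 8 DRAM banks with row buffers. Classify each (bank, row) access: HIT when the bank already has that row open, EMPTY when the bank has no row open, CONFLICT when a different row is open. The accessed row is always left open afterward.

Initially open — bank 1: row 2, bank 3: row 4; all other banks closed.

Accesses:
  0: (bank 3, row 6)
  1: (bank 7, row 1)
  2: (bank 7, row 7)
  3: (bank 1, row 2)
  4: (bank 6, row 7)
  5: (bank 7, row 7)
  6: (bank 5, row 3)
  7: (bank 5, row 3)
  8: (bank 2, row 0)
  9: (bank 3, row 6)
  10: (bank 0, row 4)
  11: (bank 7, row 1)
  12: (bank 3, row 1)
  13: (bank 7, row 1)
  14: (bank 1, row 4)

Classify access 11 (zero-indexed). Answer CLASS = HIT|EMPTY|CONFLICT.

CLASS = CONFLICT

#0 (3,6) C  (was 4)
#1 (7,1) E
#2 (7,7) C  (was 1)
#3 (1,2) H  (was 2)
#4 (6,7) E
#5 (7,7) H  (was 7)
#6 (5,3) E
#7 (5,3) H  (was 3)
#8 (2,0) E
#9 (3,6) H  (was 6)
#10 (0,4) E
#11 (7,1) C  (was 7)
#12 (3,1) C  (was 6)
#13 (7,1) H  (was 1)
#14 (1,4) C  (was 2)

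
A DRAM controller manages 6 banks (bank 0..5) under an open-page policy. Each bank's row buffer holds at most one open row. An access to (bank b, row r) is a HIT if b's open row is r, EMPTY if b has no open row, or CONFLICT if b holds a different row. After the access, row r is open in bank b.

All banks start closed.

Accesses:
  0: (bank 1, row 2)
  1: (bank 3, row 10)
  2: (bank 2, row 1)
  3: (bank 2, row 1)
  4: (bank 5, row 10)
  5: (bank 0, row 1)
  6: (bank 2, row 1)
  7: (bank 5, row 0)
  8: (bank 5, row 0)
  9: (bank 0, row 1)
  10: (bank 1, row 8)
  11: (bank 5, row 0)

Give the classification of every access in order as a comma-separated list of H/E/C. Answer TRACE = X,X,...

TRACE = E,E,E,H,E,E,H,C,H,H,C,H

step 0: bank1 None->2 [EMPTY]
step 1: bank3 None->10 [EMPTY]
step 2: bank2 None->1 [EMPTY]
step 3: bank2 1->1 [HIT]
step 4: bank5 None->10 [EMPTY]
step 5: bank0 None->1 [EMPTY]
step 6: bank2 1->1 [HIT]
step 7: bank5 10->0 [CONFLICT]
step 8: bank5 0->0 [HIT]
step 9: bank0 1->1 [HIT]
step 10: bank1 2->8 [CONFLICT]
step 11: bank5 0->0 [HIT]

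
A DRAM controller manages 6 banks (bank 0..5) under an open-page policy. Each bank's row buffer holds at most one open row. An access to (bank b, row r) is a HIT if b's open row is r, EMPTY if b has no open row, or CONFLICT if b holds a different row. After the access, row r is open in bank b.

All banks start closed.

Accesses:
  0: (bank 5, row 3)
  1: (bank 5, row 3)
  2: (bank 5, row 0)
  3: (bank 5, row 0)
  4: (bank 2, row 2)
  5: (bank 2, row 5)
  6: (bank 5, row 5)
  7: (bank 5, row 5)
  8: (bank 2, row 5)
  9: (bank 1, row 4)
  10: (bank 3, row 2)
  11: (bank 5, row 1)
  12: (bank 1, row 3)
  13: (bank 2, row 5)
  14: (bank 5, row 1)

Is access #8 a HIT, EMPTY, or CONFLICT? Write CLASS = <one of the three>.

CLASS = HIT

step 0: bank5 None->3 [EMPTY]
step 1: bank5 3->3 [HIT]
step 2: bank5 3->0 [CONFLICT]
step 3: bank5 0->0 [HIT]
step 4: bank2 None->2 [EMPTY]
step 5: bank2 2->5 [CONFLICT]
step 6: bank5 0->5 [CONFLICT]
step 7: bank5 5->5 [HIT]
step 8: bank2 5->5 [HIT]
step 9: bank1 None->4 [EMPTY]
step 10: bank3 None->2 [EMPTY]
step 11: bank5 5->1 [CONFLICT]
step 12: bank1 4->3 [CONFLICT]
step 13: bank2 5->5 [HIT]
step 14: bank5 1->1 [HIT]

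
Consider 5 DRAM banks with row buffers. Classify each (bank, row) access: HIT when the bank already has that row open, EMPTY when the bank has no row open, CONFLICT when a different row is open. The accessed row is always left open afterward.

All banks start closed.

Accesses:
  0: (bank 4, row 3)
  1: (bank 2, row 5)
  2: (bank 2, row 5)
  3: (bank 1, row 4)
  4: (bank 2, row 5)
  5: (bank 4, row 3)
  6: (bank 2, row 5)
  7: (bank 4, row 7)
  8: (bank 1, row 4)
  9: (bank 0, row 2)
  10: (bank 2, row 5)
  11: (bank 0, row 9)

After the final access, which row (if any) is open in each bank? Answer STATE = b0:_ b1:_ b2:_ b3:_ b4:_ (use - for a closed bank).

  [0] b4 r3: no row ⇒ E
  [1] b2 r5: no row ⇒ E
  [2] b2 r5: had r5 ⇒ H
  [3] b1 r4: no row ⇒ E
  [4] b2 r5: had r5 ⇒ H
  [5] b4 r3: had r3 ⇒ H
  [6] b2 r5: had r5 ⇒ H
  [7] b4 r7: had r3 ⇒ C
  [8] b1 r4: had r4 ⇒ H
  [9] b0 r2: no row ⇒ E
  [10] b2 r5: had r5 ⇒ H
  [11] b0 r9: had r2 ⇒ C

STATE = b0:9 b1:4 b2:5 b3:- b4:7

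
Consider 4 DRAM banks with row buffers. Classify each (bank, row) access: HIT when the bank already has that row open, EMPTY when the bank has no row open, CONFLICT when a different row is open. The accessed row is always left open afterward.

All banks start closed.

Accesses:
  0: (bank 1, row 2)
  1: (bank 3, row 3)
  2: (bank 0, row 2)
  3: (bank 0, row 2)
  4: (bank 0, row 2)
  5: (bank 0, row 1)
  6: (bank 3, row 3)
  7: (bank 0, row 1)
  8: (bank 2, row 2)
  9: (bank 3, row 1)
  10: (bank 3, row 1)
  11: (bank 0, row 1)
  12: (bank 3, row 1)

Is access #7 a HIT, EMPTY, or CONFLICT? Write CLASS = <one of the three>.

CLASS = HIT

  [0] b1 r2: no row ⇒ E
  [1] b3 r3: no row ⇒ E
  [2] b0 r2: no row ⇒ E
  [3] b0 r2: had r2 ⇒ H
  [4] b0 r2: had r2 ⇒ H
  [5] b0 r1: had r2 ⇒ C
  [6] b3 r3: had r3 ⇒ H
  [7] b0 r1: had r1 ⇒ H
  [8] b2 r2: no row ⇒ E
  [9] b3 r1: had r3 ⇒ C
  [10] b3 r1: had r1 ⇒ H
  [11] b0 r1: had r1 ⇒ H
  [12] b3 r1: had r1 ⇒ H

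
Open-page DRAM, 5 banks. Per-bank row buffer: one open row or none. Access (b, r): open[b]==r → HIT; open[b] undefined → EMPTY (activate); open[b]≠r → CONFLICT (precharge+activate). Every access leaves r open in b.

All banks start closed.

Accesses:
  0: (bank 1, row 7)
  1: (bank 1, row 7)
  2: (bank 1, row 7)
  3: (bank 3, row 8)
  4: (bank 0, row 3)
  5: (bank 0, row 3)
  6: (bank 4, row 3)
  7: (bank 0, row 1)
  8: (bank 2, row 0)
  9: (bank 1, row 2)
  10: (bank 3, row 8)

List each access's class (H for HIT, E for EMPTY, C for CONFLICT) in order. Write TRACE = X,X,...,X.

TRACE = E,H,H,E,E,H,E,C,E,C,H

#0 (1,7) E
#1 (1,7) H  (was 7)
#2 (1,7) H  (was 7)
#3 (3,8) E
#4 (0,3) E
#5 (0,3) H  (was 3)
#6 (4,3) E
#7 (0,1) C  (was 3)
#8 (2,0) E
#9 (1,2) C  (was 7)
#10 (3,8) H  (was 8)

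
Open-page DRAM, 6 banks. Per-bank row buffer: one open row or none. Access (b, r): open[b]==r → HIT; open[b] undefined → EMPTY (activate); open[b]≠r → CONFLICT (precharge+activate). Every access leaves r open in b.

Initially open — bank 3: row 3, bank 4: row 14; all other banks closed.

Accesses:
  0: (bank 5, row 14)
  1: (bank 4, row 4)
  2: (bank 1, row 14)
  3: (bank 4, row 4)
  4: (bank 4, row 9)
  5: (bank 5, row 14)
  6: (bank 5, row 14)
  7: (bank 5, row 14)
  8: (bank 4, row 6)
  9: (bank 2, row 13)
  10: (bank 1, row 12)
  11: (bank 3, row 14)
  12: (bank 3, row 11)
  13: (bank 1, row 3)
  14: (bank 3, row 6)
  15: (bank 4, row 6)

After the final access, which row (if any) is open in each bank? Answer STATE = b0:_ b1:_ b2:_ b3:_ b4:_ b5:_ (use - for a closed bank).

STATE = b0:- b1:3 b2:13 b3:6 b4:6 b5:14

0: bank 5 row 14 — prev None → EMPTY
1: bank 4 row 4 — prev 14 → CONFLICT
2: bank 1 row 14 — prev None → EMPTY
3: bank 4 row 4 — prev 4 → HIT
4: bank 4 row 9 — prev 4 → CONFLICT
5: bank 5 row 14 — prev 14 → HIT
6: bank 5 row 14 — prev 14 → HIT
7: bank 5 row 14 — prev 14 → HIT
8: bank 4 row 6 — prev 9 → CONFLICT
9: bank 2 row 13 — prev None → EMPTY
10: bank 1 row 12 — prev 14 → CONFLICT
11: bank 3 row 14 — prev 3 → CONFLICT
12: bank 3 row 11 — prev 14 → CONFLICT
13: bank 1 row 3 — prev 12 → CONFLICT
14: bank 3 row 6 — prev 11 → CONFLICT
15: bank 4 row 6 — prev 6 → HIT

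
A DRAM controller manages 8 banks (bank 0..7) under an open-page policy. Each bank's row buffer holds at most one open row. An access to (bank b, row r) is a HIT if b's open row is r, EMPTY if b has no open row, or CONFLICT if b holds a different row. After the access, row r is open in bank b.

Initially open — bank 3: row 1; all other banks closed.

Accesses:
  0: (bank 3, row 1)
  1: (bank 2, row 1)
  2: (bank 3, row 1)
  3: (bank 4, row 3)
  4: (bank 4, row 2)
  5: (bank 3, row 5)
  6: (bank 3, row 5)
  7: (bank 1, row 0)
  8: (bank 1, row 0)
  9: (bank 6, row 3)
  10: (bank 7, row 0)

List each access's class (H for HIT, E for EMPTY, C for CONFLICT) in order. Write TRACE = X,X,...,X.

TRACE = H,E,H,E,C,C,H,E,H,E,E

0: bank 3 row 1 — prev 1 → HIT
1: bank 2 row 1 — prev None → EMPTY
2: bank 3 row 1 — prev 1 → HIT
3: bank 4 row 3 — prev None → EMPTY
4: bank 4 row 2 — prev 3 → CONFLICT
5: bank 3 row 5 — prev 1 → CONFLICT
6: bank 3 row 5 — prev 5 → HIT
7: bank 1 row 0 — prev None → EMPTY
8: bank 1 row 0 — prev 0 → HIT
9: bank 6 row 3 — prev None → EMPTY
10: bank 7 row 0 — prev None → EMPTY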